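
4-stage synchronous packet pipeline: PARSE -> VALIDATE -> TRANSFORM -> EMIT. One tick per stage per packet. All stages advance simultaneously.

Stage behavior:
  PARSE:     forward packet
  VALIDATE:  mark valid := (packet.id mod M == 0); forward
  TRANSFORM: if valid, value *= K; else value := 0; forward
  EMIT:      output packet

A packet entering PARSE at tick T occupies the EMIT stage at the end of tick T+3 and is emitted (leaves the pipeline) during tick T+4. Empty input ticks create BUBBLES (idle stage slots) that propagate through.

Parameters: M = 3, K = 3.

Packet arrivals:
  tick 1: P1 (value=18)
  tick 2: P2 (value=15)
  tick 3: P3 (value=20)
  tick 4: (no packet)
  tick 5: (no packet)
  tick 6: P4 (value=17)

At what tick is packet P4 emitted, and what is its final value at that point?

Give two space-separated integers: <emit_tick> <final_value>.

Answer: 10 0

Derivation:
Tick 1: [PARSE:P1(v=18,ok=F), VALIDATE:-, TRANSFORM:-, EMIT:-] out:-; in:P1
Tick 2: [PARSE:P2(v=15,ok=F), VALIDATE:P1(v=18,ok=F), TRANSFORM:-, EMIT:-] out:-; in:P2
Tick 3: [PARSE:P3(v=20,ok=F), VALIDATE:P2(v=15,ok=F), TRANSFORM:P1(v=0,ok=F), EMIT:-] out:-; in:P3
Tick 4: [PARSE:-, VALIDATE:P3(v=20,ok=T), TRANSFORM:P2(v=0,ok=F), EMIT:P1(v=0,ok=F)] out:-; in:-
Tick 5: [PARSE:-, VALIDATE:-, TRANSFORM:P3(v=60,ok=T), EMIT:P2(v=0,ok=F)] out:P1(v=0); in:-
Tick 6: [PARSE:P4(v=17,ok=F), VALIDATE:-, TRANSFORM:-, EMIT:P3(v=60,ok=T)] out:P2(v=0); in:P4
Tick 7: [PARSE:-, VALIDATE:P4(v=17,ok=F), TRANSFORM:-, EMIT:-] out:P3(v=60); in:-
Tick 8: [PARSE:-, VALIDATE:-, TRANSFORM:P4(v=0,ok=F), EMIT:-] out:-; in:-
Tick 9: [PARSE:-, VALIDATE:-, TRANSFORM:-, EMIT:P4(v=0,ok=F)] out:-; in:-
Tick 10: [PARSE:-, VALIDATE:-, TRANSFORM:-, EMIT:-] out:P4(v=0); in:-
P4: arrives tick 6, valid=False (id=4, id%3=1), emit tick 10, final value 0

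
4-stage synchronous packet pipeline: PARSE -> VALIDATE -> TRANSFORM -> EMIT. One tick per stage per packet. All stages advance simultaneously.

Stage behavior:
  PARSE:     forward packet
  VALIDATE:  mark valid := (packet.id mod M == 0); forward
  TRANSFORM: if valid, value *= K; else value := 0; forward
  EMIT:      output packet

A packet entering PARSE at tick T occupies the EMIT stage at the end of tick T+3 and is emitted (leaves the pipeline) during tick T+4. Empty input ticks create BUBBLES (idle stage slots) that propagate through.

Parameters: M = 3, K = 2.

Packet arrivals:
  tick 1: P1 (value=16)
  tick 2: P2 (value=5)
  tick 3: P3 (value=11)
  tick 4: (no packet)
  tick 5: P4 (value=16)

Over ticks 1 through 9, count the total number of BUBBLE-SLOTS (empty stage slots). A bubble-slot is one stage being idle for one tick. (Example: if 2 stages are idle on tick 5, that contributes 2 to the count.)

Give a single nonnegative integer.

Tick 1: [PARSE:P1(v=16,ok=F), VALIDATE:-, TRANSFORM:-, EMIT:-] out:-; bubbles=3
Tick 2: [PARSE:P2(v=5,ok=F), VALIDATE:P1(v=16,ok=F), TRANSFORM:-, EMIT:-] out:-; bubbles=2
Tick 3: [PARSE:P3(v=11,ok=F), VALIDATE:P2(v=5,ok=F), TRANSFORM:P1(v=0,ok=F), EMIT:-] out:-; bubbles=1
Tick 4: [PARSE:-, VALIDATE:P3(v=11,ok=T), TRANSFORM:P2(v=0,ok=F), EMIT:P1(v=0,ok=F)] out:-; bubbles=1
Tick 5: [PARSE:P4(v=16,ok=F), VALIDATE:-, TRANSFORM:P3(v=22,ok=T), EMIT:P2(v=0,ok=F)] out:P1(v=0); bubbles=1
Tick 6: [PARSE:-, VALIDATE:P4(v=16,ok=F), TRANSFORM:-, EMIT:P3(v=22,ok=T)] out:P2(v=0); bubbles=2
Tick 7: [PARSE:-, VALIDATE:-, TRANSFORM:P4(v=0,ok=F), EMIT:-] out:P3(v=22); bubbles=3
Tick 8: [PARSE:-, VALIDATE:-, TRANSFORM:-, EMIT:P4(v=0,ok=F)] out:-; bubbles=3
Tick 9: [PARSE:-, VALIDATE:-, TRANSFORM:-, EMIT:-] out:P4(v=0); bubbles=4
Total bubble-slots: 20

Answer: 20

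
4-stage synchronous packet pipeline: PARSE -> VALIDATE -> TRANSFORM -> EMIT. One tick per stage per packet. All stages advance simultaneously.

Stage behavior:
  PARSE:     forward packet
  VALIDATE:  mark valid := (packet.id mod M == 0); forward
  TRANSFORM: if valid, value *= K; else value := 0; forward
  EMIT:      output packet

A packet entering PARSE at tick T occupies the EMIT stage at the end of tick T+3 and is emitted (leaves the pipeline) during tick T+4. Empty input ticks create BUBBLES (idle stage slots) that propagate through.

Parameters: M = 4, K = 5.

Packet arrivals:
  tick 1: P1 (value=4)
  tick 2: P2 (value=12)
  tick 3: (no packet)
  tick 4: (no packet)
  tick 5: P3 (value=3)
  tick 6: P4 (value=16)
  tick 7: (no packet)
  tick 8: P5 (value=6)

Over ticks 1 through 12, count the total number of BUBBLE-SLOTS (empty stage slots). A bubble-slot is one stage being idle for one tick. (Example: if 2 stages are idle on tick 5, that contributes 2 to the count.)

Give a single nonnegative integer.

Answer: 28

Derivation:
Tick 1: [PARSE:P1(v=4,ok=F), VALIDATE:-, TRANSFORM:-, EMIT:-] out:-; bubbles=3
Tick 2: [PARSE:P2(v=12,ok=F), VALIDATE:P1(v=4,ok=F), TRANSFORM:-, EMIT:-] out:-; bubbles=2
Tick 3: [PARSE:-, VALIDATE:P2(v=12,ok=F), TRANSFORM:P1(v=0,ok=F), EMIT:-] out:-; bubbles=2
Tick 4: [PARSE:-, VALIDATE:-, TRANSFORM:P2(v=0,ok=F), EMIT:P1(v=0,ok=F)] out:-; bubbles=2
Tick 5: [PARSE:P3(v=3,ok=F), VALIDATE:-, TRANSFORM:-, EMIT:P2(v=0,ok=F)] out:P1(v=0); bubbles=2
Tick 6: [PARSE:P4(v=16,ok=F), VALIDATE:P3(v=3,ok=F), TRANSFORM:-, EMIT:-] out:P2(v=0); bubbles=2
Tick 7: [PARSE:-, VALIDATE:P4(v=16,ok=T), TRANSFORM:P3(v=0,ok=F), EMIT:-] out:-; bubbles=2
Tick 8: [PARSE:P5(v=6,ok=F), VALIDATE:-, TRANSFORM:P4(v=80,ok=T), EMIT:P3(v=0,ok=F)] out:-; bubbles=1
Tick 9: [PARSE:-, VALIDATE:P5(v=6,ok=F), TRANSFORM:-, EMIT:P4(v=80,ok=T)] out:P3(v=0); bubbles=2
Tick 10: [PARSE:-, VALIDATE:-, TRANSFORM:P5(v=0,ok=F), EMIT:-] out:P4(v=80); bubbles=3
Tick 11: [PARSE:-, VALIDATE:-, TRANSFORM:-, EMIT:P5(v=0,ok=F)] out:-; bubbles=3
Tick 12: [PARSE:-, VALIDATE:-, TRANSFORM:-, EMIT:-] out:P5(v=0); bubbles=4
Total bubble-slots: 28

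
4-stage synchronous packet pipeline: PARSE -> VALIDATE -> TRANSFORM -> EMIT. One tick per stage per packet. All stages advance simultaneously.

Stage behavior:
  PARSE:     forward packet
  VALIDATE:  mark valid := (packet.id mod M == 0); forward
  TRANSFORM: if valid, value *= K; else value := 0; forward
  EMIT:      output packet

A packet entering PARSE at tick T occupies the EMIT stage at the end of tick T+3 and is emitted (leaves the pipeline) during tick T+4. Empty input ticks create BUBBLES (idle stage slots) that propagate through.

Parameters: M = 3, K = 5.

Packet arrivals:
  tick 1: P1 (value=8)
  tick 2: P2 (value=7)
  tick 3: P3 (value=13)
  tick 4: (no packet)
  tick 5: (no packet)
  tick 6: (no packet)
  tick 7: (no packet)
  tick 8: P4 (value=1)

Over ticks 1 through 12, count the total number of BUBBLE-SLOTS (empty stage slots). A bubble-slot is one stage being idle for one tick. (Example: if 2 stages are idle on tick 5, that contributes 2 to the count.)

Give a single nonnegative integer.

Tick 1: [PARSE:P1(v=8,ok=F), VALIDATE:-, TRANSFORM:-, EMIT:-] out:-; bubbles=3
Tick 2: [PARSE:P2(v=7,ok=F), VALIDATE:P1(v=8,ok=F), TRANSFORM:-, EMIT:-] out:-; bubbles=2
Tick 3: [PARSE:P3(v=13,ok=F), VALIDATE:P2(v=7,ok=F), TRANSFORM:P1(v=0,ok=F), EMIT:-] out:-; bubbles=1
Tick 4: [PARSE:-, VALIDATE:P3(v=13,ok=T), TRANSFORM:P2(v=0,ok=F), EMIT:P1(v=0,ok=F)] out:-; bubbles=1
Tick 5: [PARSE:-, VALIDATE:-, TRANSFORM:P3(v=65,ok=T), EMIT:P2(v=0,ok=F)] out:P1(v=0); bubbles=2
Tick 6: [PARSE:-, VALIDATE:-, TRANSFORM:-, EMIT:P3(v=65,ok=T)] out:P2(v=0); bubbles=3
Tick 7: [PARSE:-, VALIDATE:-, TRANSFORM:-, EMIT:-] out:P3(v=65); bubbles=4
Tick 8: [PARSE:P4(v=1,ok=F), VALIDATE:-, TRANSFORM:-, EMIT:-] out:-; bubbles=3
Tick 9: [PARSE:-, VALIDATE:P4(v=1,ok=F), TRANSFORM:-, EMIT:-] out:-; bubbles=3
Tick 10: [PARSE:-, VALIDATE:-, TRANSFORM:P4(v=0,ok=F), EMIT:-] out:-; bubbles=3
Tick 11: [PARSE:-, VALIDATE:-, TRANSFORM:-, EMIT:P4(v=0,ok=F)] out:-; bubbles=3
Tick 12: [PARSE:-, VALIDATE:-, TRANSFORM:-, EMIT:-] out:P4(v=0); bubbles=4
Total bubble-slots: 32

Answer: 32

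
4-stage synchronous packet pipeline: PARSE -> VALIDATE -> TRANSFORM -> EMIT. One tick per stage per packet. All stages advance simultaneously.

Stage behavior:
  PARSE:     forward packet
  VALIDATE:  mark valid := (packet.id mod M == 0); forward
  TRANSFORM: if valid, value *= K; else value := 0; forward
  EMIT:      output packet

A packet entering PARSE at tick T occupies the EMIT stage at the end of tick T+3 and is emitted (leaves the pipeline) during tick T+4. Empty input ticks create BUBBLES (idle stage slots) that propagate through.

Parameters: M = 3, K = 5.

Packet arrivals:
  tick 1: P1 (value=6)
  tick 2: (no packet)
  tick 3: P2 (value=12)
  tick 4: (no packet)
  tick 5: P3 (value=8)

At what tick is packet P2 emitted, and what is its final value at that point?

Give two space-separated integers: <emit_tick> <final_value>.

Tick 1: [PARSE:P1(v=6,ok=F), VALIDATE:-, TRANSFORM:-, EMIT:-] out:-; in:P1
Tick 2: [PARSE:-, VALIDATE:P1(v=6,ok=F), TRANSFORM:-, EMIT:-] out:-; in:-
Tick 3: [PARSE:P2(v=12,ok=F), VALIDATE:-, TRANSFORM:P1(v=0,ok=F), EMIT:-] out:-; in:P2
Tick 4: [PARSE:-, VALIDATE:P2(v=12,ok=F), TRANSFORM:-, EMIT:P1(v=0,ok=F)] out:-; in:-
Tick 5: [PARSE:P3(v=8,ok=F), VALIDATE:-, TRANSFORM:P2(v=0,ok=F), EMIT:-] out:P1(v=0); in:P3
Tick 6: [PARSE:-, VALIDATE:P3(v=8,ok=T), TRANSFORM:-, EMIT:P2(v=0,ok=F)] out:-; in:-
Tick 7: [PARSE:-, VALIDATE:-, TRANSFORM:P3(v=40,ok=T), EMIT:-] out:P2(v=0); in:-
Tick 8: [PARSE:-, VALIDATE:-, TRANSFORM:-, EMIT:P3(v=40,ok=T)] out:-; in:-
Tick 9: [PARSE:-, VALIDATE:-, TRANSFORM:-, EMIT:-] out:P3(v=40); in:-
P2: arrives tick 3, valid=False (id=2, id%3=2), emit tick 7, final value 0

Answer: 7 0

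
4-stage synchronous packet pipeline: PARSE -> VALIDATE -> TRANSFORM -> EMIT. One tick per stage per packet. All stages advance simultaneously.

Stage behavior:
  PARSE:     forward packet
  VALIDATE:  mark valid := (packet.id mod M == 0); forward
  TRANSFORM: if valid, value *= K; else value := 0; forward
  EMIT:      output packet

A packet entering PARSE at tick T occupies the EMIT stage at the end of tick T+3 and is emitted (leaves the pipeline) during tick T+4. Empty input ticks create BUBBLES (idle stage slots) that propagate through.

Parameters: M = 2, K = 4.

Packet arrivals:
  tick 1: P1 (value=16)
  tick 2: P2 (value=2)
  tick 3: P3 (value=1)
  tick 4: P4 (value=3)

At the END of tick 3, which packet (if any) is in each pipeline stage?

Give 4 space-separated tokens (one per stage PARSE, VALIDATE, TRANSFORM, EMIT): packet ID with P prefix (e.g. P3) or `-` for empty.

Answer: P3 P2 P1 -

Derivation:
Tick 1: [PARSE:P1(v=16,ok=F), VALIDATE:-, TRANSFORM:-, EMIT:-] out:-; in:P1
Tick 2: [PARSE:P2(v=2,ok=F), VALIDATE:P1(v=16,ok=F), TRANSFORM:-, EMIT:-] out:-; in:P2
Tick 3: [PARSE:P3(v=1,ok=F), VALIDATE:P2(v=2,ok=T), TRANSFORM:P1(v=0,ok=F), EMIT:-] out:-; in:P3
At end of tick 3: ['P3', 'P2', 'P1', '-']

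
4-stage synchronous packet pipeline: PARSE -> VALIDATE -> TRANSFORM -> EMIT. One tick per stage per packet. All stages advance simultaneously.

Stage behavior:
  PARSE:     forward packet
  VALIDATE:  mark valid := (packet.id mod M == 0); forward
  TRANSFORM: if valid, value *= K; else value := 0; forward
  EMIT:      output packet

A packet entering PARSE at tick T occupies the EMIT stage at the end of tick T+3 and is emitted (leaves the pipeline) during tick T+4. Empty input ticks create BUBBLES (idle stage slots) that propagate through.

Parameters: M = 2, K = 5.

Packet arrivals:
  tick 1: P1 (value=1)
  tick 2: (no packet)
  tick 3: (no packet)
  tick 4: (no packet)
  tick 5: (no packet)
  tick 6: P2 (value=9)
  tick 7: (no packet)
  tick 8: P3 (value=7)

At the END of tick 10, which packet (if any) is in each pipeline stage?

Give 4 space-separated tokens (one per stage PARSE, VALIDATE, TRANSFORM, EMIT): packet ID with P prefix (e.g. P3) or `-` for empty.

Answer: - - P3 -

Derivation:
Tick 1: [PARSE:P1(v=1,ok=F), VALIDATE:-, TRANSFORM:-, EMIT:-] out:-; in:P1
Tick 2: [PARSE:-, VALIDATE:P1(v=1,ok=F), TRANSFORM:-, EMIT:-] out:-; in:-
Tick 3: [PARSE:-, VALIDATE:-, TRANSFORM:P1(v=0,ok=F), EMIT:-] out:-; in:-
Tick 4: [PARSE:-, VALIDATE:-, TRANSFORM:-, EMIT:P1(v=0,ok=F)] out:-; in:-
Tick 5: [PARSE:-, VALIDATE:-, TRANSFORM:-, EMIT:-] out:P1(v=0); in:-
Tick 6: [PARSE:P2(v=9,ok=F), VALIDATE:-, TRANSFORM:-, EMIT:-] out:-; in:P2
Tick 7: [PARSE:-, VALIDATE:P2(v=9,ok=T), TRANSFORM:-, EMIT:-] out:-; in:-
Tick 8: [PARSE:P3(v=7,ok=F), VALIDATE:-, TRANSFORM:P2(v=45,ok=T), EMIT:-] out:-; in:P3
Tick 9: [PARSE:-, VALIDATE:P3(v=7,ok=F), TRANSFORM:-, EMIT:P2(v=45,ok=T)] out:-; in:-
Tick 10: [PARSE:-, VALIDATE:-, TRANSFORM:P3(v=0,ok=F), EMIT:-] out:P2(v=45); in:-
At end of tick 10: ['-', '-', 'P3', '-']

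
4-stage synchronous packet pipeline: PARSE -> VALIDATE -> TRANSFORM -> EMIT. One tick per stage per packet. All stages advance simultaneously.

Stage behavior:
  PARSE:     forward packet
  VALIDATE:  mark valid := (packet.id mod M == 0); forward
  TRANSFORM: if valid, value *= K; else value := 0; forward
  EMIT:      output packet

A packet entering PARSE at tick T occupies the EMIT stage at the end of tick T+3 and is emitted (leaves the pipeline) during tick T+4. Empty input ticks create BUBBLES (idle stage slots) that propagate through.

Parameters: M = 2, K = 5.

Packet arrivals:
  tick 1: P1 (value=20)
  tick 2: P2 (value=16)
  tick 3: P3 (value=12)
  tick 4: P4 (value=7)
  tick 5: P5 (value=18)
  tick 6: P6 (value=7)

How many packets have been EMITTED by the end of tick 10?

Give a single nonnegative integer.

Tick 1: [PARSE:P1(v=20,ok=F), VALIDATE:-, TRANSFORM:-, EMIT:-] out:-; in:P1
Tick 2: [PARSE:P2(v=16,ok=F), VALIDATE:P1(v=20,ok=F), TRANSFORM:-, EMIT:-] out:-; in:P2
Tick 3: [PARSE:P3(v=12,ok=F), VALIDATE:P2(v=16,ok=T), TRANSFORM:P1(v=0,ok=F), EMIT:-] out:-; in:P3
Tick 4: [PARSE:P4(v=7,ok=F), VALIDATE:P3(v=12,ok=F), TRANSFORM:P2(v=80,ok=T), EMIT:P1(v=0,ok=F)] out:-; in:P4
Tick 5: [PARSE:P5(v=18,ok=F), VALIDATE:P4(v=7,ok=T), TRANSFORM:P3(v=0,ok=F), EMIT:P2(v=80,ok=T)] out:P1(v=0); in:P5
Tick 6: [PARSE:P6(v=7,ok=F), VALIDATE:P5(v=18,ok=F), TRANSFORM:P4(v=35,ok=T), EMIT:P3(v=0,ok=F)] out:P2(v=80); in:P6
Tick 7: [PARSE:-, VALIDATE:P6(v=7,ok=T), TRANSFORM:P5(v=0,ok=F), EMIT:P4(v=35,ok=T)] out:P3(v=0); in:-
Tick 8: [PARSE:-, VALIDATE:-, TRANSFORM:P6(v=35,ok=T), EMIT:P5(v=0,ok=F)] out:P4(v=35); in:-
Tick 9: [PARSE:-, VALIDATE:-, TRANSFORM:-, EMIT:P6(v=35,ok=T)] out:P5(v=0); in:-
Tick 10: [PARSE:-, VALIDATE:-, TRANSFORM:-, EMIT:-] out:P6(v=35); in:-
Emitted by tick 10: ['P1', 'P2', 'P3', 'P4', 'P5', 'P6']

Answer: 6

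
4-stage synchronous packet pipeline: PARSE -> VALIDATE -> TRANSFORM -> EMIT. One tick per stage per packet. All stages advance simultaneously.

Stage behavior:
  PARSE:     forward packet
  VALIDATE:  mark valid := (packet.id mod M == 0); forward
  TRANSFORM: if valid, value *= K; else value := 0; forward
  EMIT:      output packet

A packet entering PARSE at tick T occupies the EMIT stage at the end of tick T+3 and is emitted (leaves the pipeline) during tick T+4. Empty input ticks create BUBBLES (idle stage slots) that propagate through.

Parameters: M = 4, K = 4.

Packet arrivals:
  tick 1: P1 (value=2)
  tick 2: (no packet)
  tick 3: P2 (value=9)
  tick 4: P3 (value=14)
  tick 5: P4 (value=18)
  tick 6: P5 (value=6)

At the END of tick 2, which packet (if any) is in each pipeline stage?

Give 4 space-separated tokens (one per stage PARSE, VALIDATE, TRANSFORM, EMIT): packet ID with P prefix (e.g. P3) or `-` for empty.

Answer: - P1 - -

Derivation:
Tick 1: [PARSE:P1(v=2,ok=F), VALIDATE:-, TRANSFORM:-, EMIT:-] out:-; in:P1
Tick 2: [PARSE:-, VALIDATE:P1(v=2,ok=F), TRANSFORM:-, EMIT:-] out:-; in:-
At end of tick 2: ['-', 'P1', '-', '-']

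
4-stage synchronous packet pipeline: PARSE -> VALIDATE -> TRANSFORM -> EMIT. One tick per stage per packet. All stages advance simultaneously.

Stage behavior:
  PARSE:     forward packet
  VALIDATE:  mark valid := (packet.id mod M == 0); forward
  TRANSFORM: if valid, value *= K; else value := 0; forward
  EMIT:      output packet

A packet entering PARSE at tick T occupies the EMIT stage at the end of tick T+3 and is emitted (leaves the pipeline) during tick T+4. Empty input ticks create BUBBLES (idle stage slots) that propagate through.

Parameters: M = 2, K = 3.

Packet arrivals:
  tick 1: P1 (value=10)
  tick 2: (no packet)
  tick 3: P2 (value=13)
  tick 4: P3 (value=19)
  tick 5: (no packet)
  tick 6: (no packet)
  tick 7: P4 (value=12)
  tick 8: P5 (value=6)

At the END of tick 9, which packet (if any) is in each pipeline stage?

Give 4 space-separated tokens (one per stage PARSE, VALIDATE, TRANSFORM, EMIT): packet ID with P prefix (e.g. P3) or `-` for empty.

Answer: - P5 P4 -

Derivation:
Tick 1: [PARSE:P1(v=10,ok=F), VALIDATE:-, TRANSFORM:-, EMIT:-] out:-; in:P1
Tick 2: [PARSE:-, VALIDATE:P1(v=10,ok=F), TRANSFORM:-, EMIT:-] out:-; in:-
Tick 3: [PARSE:P2(v=13,ok=F), VALIDATE:-, TRANSFORM:P1(v=0,ok=F), EMIT:-] out:-; in:P2
Tick 4: [PARSE:P3(v=19,ok=F), VALIDATE:P2(v=13,ok=T), TRANSFORM:-, EMIT:P1(v=0,ok=F)] out:-; in:P3
Tick 5: [PARSE:-, VALIDATE:P3(v=19,ok=F), TRANSFORM:P2(v=39,ok=T), EMIT:-] out:P1(v=0); in:-
Tick 6: [PARSE:-, VALIDATE:-, TRANSFORM:P3(v=0,ok=F), EMIT:P2(v=39,ok=T)] out:-; in:-
Tick 7: [PARSE:P4(v=12,ok=F), VALIDATE:-, TRANSFORM:-, EMIT:P3(v=0,ok=F)] out:P2(v=39); in:P4
Tick 8: [PARSE:P5(v=6,ok=F), VALIDATE:P4(v=12,ok=T), TRANSFORM:-, EMIT:-] out:P3(v=0); in:P5
Tick 9: [PARSE:-, VALIDATE:P5(v=6,ok=F), TRANSFORM:P4(v=36,ok=T), EMIT:-] out:-; in:-
At end of tick 9: ['-', 'P5', 'P4', '-']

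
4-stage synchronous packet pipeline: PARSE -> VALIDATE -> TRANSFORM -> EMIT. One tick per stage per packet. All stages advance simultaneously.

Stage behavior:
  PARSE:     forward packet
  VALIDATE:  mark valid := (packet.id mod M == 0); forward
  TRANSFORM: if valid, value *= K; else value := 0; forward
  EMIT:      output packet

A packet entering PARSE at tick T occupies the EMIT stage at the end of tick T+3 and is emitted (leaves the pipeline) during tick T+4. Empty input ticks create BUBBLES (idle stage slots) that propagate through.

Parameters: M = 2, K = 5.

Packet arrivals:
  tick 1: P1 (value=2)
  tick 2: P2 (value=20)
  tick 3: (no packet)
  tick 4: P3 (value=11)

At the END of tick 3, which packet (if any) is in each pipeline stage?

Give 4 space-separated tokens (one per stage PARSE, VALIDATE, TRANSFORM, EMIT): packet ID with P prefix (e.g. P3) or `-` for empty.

Answer: - P2 P1 -

Derivation:
Tick 1: [PARSE:P1(v=2,ok=F), VALIDATE:-, TRANSFORM:-, EMIT:-] out:-; in:P1
Tick 2: [PARSE:P2(v=20,ok=F), VALIDATE:P1(v=2,ok=F), TRANSFORM:-, EMIT:-] out:-; in:P2
Tick 3: [PARSE:-, VALIDATE:P2(v=20,ok=T), TRANSFORM:P1(v=0,ok=F), EMIT:-] out:-; in:-
At end of tick 3: ['-', 'P2', 'P1', '-']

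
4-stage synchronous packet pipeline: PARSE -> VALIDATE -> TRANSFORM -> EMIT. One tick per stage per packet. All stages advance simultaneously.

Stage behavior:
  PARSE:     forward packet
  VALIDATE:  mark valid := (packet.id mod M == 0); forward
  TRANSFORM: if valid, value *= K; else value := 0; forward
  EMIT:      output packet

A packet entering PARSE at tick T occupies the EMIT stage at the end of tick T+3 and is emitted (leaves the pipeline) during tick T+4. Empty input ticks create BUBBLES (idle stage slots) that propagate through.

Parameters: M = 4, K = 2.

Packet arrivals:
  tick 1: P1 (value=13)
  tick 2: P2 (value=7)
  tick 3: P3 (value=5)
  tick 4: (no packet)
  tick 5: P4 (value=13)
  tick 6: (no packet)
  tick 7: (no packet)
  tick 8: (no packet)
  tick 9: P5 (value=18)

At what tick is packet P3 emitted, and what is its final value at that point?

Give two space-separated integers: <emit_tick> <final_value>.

Answer: 7 0

Derivation:
Tick 1: [PARSE:P1(v=13,ok=F), VALIDATE:-, TRANSFORM:-, EMIT:-] out:-; in:P1
Tick 2: [PARSE:P2(v=7,ok=F), VALIDATE:P1(v=13,ok=F), TRANSFORM:-, EMIT:-] out:-; in:P2
Tick 3: [PARSE:P3(v=5,ok=F), VALIDATE:P2(v=7,ok=F), TRANSFORM:P1(v=0,ok=F), EMIT:-] out:-; in:P3
Tick 4: [PARSE:-, VALIDATE:P3(v=5,ok=F), TRANSFORM:P2(v=0,ok=F), EMIT:P1(v=0,ok=F)] out:-; in:-
Tick 5: [PARSE:P4(v=13,ok=F), VALIDATE:-, TRANSFORM:P3(v=0,ok=F), EMIT:P2(v=0,ok=F)] out:P1(v=0); in:P4
Tick 6: [PARSE:-, VALIDATE:P4(v=13,ok=T), TRANSFORM:-, EMIT:P3(v=0,ok=F)] out:P2(v=0); in:-
Tick 7: [PARSE:-, VALIDATE:-, TRANSFORM:P4(v=26,ok=T), EMIT:-] out:P3(v=0); in:-
Tick 8: [PARSE:-, VALIDATE:-, TRANSFORM:-, EMIT:P4(v=26,ok=T)] out:-; in:-
Tick 9: [PARSE:P5(v=18,ok=F), VALIDATE:-, TRANSFORM:-, EMIT:-] out:P4(v=26); in:P5
Tick 10: [PARSE:-, VALIDATE:P5(v=18,ok=F), TRANSFORM:-, EMIT:-] out:-; in:-
Tick 11: [PARSE:-, VALIDATE:-, TRANSFORM:P5(v=0,ok=F), EMIT:-] out:-; in:-
Tick 12: [PARSE:-, VALIDATE:-, TRANSFORM:-, EMIT:P5(v=0,ok=F)] out:-; in:-
Tick 13: [PARSE:-, VALIDATE:-, TRANSFORM:-, EMIT:-] out:P5(v=0); in:-
P3: arrives tick 3, valid=False (id=3, id%4=3), emit tick 7, final value 0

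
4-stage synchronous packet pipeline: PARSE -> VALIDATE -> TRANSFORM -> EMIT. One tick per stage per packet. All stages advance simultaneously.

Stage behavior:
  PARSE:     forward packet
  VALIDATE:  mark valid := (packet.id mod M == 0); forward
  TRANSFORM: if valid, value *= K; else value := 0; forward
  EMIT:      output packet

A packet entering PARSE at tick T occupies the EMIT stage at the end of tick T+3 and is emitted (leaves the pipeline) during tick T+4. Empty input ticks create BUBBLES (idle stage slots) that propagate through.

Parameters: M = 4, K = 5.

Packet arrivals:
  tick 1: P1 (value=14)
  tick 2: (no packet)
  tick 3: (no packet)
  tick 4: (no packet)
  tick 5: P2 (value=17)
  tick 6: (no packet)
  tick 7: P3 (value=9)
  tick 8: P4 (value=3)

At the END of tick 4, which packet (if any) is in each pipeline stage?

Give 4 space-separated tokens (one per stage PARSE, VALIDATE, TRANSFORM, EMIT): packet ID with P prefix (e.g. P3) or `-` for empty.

Answer: - - - P1

Derivation:
Tick 1: [PARSE:P1(v=14,ok=F), VALIDATE:-, TRANSFORM:-, EMIT:-] out:-; in:P1
Tick 2: [PARSE:-, VALIDATE:P1(v=14,ok=F), TRANSFORM:-, EMIT:-] out:-; in:-
Tick 3: [PARSE:-, VALIDATE:-, TRANSFORM:P1(v=0,ok=F), EMIT:-] out:-; in:-
Tick 4: [PARSE:-, VALIDATE:-, TRANSFORM:-, EMIT:P1(v=0,ok=F)] out:-; in:-
At end of tick 4: ['-', '-', '-', 'P1']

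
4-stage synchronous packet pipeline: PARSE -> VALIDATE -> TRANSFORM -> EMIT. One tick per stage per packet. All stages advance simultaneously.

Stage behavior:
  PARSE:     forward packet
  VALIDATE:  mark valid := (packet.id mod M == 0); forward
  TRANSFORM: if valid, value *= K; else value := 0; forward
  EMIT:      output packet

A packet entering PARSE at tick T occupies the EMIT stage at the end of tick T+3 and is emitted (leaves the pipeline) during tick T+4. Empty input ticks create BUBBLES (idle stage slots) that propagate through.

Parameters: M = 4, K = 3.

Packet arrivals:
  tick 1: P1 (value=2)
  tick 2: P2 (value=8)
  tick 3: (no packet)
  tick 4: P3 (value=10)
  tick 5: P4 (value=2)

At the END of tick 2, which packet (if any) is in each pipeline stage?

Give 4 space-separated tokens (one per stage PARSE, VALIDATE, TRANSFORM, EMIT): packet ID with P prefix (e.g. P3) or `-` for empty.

Answer: P2 P1 - -

Derivation:
Tick 1: [PARSE:P1(v=2,ok=F), VALIDATE:-, TRANSFORM:-, EMIT:-] out:-; in:P1
Tick 2: [PARSE:P2(v=8,ok=F), VALIDATE:P1(v=2,ok=F), TRANSFORM:-, EMIT:-] out:-; in:P2
At end of tick 2: ['P2', 'P1', '-', '-']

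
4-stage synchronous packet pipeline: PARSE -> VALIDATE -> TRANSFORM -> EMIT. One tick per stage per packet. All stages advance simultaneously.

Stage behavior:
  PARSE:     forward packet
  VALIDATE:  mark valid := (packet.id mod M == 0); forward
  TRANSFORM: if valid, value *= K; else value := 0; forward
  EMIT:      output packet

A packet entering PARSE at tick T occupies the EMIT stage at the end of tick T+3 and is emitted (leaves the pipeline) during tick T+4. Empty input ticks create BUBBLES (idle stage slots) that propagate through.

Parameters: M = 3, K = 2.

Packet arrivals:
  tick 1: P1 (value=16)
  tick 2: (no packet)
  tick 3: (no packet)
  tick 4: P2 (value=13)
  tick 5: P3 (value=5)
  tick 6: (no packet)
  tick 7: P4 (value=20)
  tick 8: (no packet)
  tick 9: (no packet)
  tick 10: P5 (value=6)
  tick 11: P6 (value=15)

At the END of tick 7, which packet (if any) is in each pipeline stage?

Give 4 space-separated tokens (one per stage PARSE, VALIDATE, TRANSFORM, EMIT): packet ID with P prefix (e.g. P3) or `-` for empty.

Tick 1: [PARSE:P1(v=16,ok=F), VALIDATE:-, TRANSFORM:-, EMIT:-] out:-; in:P1
Tick 2: [PARSE:-, VALIDATE:P1(v=16,ok=F), TRANSFORM:-, EMIT:-] out:-; in:-
Tick 3: [PARSE:-, VALIDATE:-, TRANSFORM:P1(v=0,ok=F), EMIT:-] out:-; in:-
Tick 4: [PARSE:P2(v=13,ok=F), VALIDATE:-, TRANSFORM:-, EMIT:P1(v=0,ok=F)] out:-; in:P2
Tick 5: [PARSE:P3(v=5,ok=F), VALIDATE:P2(v=13,ok=F), TRANSFORM:-, EMIT:-] out:P1(v=0); in:P3
Tick 6: [PARSE:-, VALIDATE:P3(v=5,ok=T), TRANSFORM:P2(v=0,ok=F), EMIT:-] out:-; in:-
Tick 7: [PARSE:P4(v=20,ok=F), VALIDATE:-, TRANSFORM:P3(v=10,ok=T), EMIT:P2(v=0,ok=F)] out:-; in:P4
At end of tick 7: ['P4', '-', 'P3', 'P2']

Answer: P4 - P3 P2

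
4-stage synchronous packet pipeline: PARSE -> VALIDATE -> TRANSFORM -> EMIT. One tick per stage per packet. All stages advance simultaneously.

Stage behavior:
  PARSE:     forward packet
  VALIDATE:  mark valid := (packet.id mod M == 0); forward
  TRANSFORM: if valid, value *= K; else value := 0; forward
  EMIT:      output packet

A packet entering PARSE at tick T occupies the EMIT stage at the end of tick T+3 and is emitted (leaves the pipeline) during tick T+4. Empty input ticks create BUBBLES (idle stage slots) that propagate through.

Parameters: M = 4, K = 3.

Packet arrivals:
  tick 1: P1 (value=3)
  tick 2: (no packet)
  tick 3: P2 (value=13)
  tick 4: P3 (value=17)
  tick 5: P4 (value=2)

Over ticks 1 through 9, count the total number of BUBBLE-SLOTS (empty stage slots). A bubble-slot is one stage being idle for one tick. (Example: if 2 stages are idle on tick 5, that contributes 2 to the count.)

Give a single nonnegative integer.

Answer: 20

Derivation:
Tick 1: [PARSE:P1(v=3,ok=F), VALIDATE:-, TRANSFORM:-, EMIT:-] out:-; bubbles=3
Tick 2: [PARSE:-, VALIDATE:P1(v=3,ok=F), TRANSFORM:-, EMIT:-] out:-; bubbles=3
Tick 3: [PARSE:P2(v=13,ok=F), VALIDATE:-, TRANSFORM:P1(v=0,ok=F), EMIT:-] out:-; bubbles=2
Tick 4: [PARSE:P3(v=17,ok=F), VALIDATE:P2(v=13,ok=F), TRANSFORM:-, EMIT:P1(v=0,ok=F)] out:-; bubbles=1
Tick 5: [PARSE:P4(v=2,ok=F), VALIDATE:P3(v=17,ok=F), TRANSFORM:P2(v=0,ok=F), EMIT:-] out:P1(v=0); bubbles=1
Tick 6: [PARSE:-, VALIDATE:P4(v=2,ok=T), TRANSFORM:P3(v=0,ok=F), EMIT:P2(v=0,ok=F)] out:-; bubbles=1
Tick 7: [PARSE:-, VALIDATE:-, TRANSFORM:P4(v=6,ok=T), EMIT:P3(v=0,ok=F)] out:P2(v=0); bubbles=2
Tick 8: [PARSE:-, VALIDATE:-, TRANSFORM:-, EMIT:P4(v=6,ok=T)] out:P3(v=0); bubbles=3
Tick 9: [PARSE:-, VALIDATE:-, TRANSFORM:-, EMIT:-] out:P4(v=6); bubbles=4
Total bubble-slots: 20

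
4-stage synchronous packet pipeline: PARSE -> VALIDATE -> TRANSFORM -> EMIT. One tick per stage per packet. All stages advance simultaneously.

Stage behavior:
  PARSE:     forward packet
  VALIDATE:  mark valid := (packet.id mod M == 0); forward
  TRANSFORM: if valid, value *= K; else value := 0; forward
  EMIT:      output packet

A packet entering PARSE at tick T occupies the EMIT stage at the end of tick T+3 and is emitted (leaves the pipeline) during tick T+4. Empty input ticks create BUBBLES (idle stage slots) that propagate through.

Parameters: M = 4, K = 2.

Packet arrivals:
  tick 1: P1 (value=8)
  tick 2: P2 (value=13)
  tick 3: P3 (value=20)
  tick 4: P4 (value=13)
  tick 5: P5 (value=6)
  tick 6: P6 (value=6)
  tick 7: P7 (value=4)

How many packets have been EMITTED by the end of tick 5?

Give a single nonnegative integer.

Answer: 1

Derivation:
Tick 1: [PARSE:P1(v=8,ok=F), VALIDATE:-, TRANSFORM:-, EMIT:-] out:-; in:P1
Tick 2: [PARSE:P2(v=13,ok=F), VALIDATE:P1(v=8,ok=F), TRANSFORM:-, EMIT:-] out:-; in:P2
Tick 3: [PARSE:P3(v=20,ok=F), VALIDATE:P2(v=13,ok=F), TRANSFORM:P1(v=0,ok=F), EMIT:-] out:-; in:P3
Tick 4: [PARSE:P4(v=13,ok=F), VALIDATE:P3(v=20,ok=F), TRANSFORM:P2(v=0,ok=F), EMIT:P1(v=0,ok=F)] out:-; in:P4
Tick 5: [PARSE:P5(v=6,ok=F), VALIDATE:P4(v=13,ok=T), TRANSFORM:P3(v=0,ok=F), EMIT:P2(v=0,ok=F)] out:P1(v=0); in:P5
Emitted by tick 5: ['P1']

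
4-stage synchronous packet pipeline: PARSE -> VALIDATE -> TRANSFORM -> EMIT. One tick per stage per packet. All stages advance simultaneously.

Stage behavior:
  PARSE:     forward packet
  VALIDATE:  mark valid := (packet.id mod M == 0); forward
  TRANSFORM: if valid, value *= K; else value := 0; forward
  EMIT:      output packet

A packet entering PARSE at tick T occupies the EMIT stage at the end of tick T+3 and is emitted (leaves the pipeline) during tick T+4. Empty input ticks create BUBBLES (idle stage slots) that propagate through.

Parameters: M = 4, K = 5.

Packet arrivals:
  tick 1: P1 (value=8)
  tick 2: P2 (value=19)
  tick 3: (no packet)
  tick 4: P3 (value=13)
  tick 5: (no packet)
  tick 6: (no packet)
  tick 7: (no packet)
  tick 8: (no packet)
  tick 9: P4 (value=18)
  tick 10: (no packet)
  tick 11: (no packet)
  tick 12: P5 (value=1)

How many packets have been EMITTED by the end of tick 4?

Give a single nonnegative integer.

Answer: 0

Derivation:
Tick 1: [PARSE:P1(v=8,ok=F), VALIDATE:-, TRANSFORM:-, EMIT:-] out:-; in:P1
Tick 2: [PARSE:P2(v=19,ok=F), VALIDATE:P1(v=8,ok=F), TRANSFORM:-, EMIT:-] out:-; in:P2
Tick 3: [PARSE:-, VALIDATE:P2(v=19,ok=F), TRANSFORM:P1(v=0,ok=F), EMIT:-] out:-; in:-
Tick 4: [PARSE:P3(v=13,ok=F), VALIDATE:-, TRANSFORM:P2(v=0,ok=F), EMIT:P1(v=0,ok=F)] out:-; in:P3
Emitted by tick 4: []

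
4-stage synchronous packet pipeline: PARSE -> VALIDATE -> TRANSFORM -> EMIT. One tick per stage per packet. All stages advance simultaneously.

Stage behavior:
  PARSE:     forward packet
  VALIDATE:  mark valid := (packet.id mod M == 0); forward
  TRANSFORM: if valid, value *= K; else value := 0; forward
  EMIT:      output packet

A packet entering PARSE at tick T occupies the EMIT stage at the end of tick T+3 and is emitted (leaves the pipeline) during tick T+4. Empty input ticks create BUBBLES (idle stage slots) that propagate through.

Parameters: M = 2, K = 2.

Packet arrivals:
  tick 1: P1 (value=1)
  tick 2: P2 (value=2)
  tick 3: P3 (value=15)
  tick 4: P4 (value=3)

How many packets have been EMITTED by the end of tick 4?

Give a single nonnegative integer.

Tick 1: [PARSE:P1(v=1,ok=F), VALIDATE:-, TRANSFORM:-, EMIT:-] out:-; in:P1
Tick 2: [PARSE:P2(v=2,ok=F), VALIDATE:P1(v=1,ok=F), TRANSFORM:-, EMIT:-] out:-; in:P2
Tick 3: [PARSE:P3(v=15,ok=F), VALIDATE:P2(v=2,ok=T), TRANSFORM:P1(v=0,ok=F), EMIT:-] out:-; in:P3
Tick 4: [PARSE:P4(v=3,ok=F), VALIDATE:P3(v=15,ok=F), TRANSFORM:P2(v=4,ok=T), EMIT:P1(v=0,ok=F)] out:-; in:P4
Emitted by tick 4: []

Answer: 0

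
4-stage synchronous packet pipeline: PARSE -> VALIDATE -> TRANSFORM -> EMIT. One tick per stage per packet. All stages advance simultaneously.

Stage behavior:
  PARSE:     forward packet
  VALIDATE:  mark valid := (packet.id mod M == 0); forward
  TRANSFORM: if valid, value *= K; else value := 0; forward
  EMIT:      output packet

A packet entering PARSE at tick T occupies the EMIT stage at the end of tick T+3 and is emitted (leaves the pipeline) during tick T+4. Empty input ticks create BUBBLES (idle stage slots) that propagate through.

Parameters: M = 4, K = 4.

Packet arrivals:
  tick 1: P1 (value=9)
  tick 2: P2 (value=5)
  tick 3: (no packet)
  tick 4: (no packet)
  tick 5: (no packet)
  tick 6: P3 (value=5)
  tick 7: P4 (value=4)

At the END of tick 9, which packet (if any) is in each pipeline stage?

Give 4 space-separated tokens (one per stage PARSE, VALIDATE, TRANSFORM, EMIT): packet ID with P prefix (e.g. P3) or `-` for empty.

Answer: - - P4 P3

Derivation:
Tick 1: [PARSE:P1(v=9,ok=F), VALIDATE:-, TRANSFORM:-, EMIT:-] out:-; in:P1
Tick 2: [PARSE:P2(v=5,ok=F), VALIDATE:P1(v=9,ok=F), TRANSFORM:-, EMIT:-] out:-; in:P2
Tick 3: [PARSE:-, VALIDATE:P2(v=5,ok=F), TRANSFORM:P1(v=0,ok=F), EMIT:-] out:-; in:-
Tick 4: [PARSE:-, VALIDATE:-, TRANSFORM:P2(v=0,ok=F), EMIT:P1(v=0,ok=F)] out:-; in:-
Tick 5: [PARSE:-, VALIDATE:-, TRANSFORM:-, EMIT:P2(v=0,ok=F)] out:P1(v=0); in:-
Tick 6: [PARSE:P3(v=5,ok=F), VALIDATE:-, TRANSFORM:-, EMIT:-] out:P2(v=0); in:P3
Tick 7: [PARSE:P4(v=4,ok=F), VALIDATE:P3(v=5,ok=F), TRANSFORM:-, EMIT:-] out:-; in:P4
Tick 8: [PARSE:-, VALIDATE:P4(v=4,ok=T), TRANSFORM:P3(v=0,ok=F), EMIT:-] out:-; in:-
Tick 9: [PARSE:-, VALIDATE:-, TRANSFORM:P4(v=16,ok=T), EMIT:P3(v=0,ok=F)] out:-; in:-
At end of tick 9: ['-', '-', 'P4', 'P3']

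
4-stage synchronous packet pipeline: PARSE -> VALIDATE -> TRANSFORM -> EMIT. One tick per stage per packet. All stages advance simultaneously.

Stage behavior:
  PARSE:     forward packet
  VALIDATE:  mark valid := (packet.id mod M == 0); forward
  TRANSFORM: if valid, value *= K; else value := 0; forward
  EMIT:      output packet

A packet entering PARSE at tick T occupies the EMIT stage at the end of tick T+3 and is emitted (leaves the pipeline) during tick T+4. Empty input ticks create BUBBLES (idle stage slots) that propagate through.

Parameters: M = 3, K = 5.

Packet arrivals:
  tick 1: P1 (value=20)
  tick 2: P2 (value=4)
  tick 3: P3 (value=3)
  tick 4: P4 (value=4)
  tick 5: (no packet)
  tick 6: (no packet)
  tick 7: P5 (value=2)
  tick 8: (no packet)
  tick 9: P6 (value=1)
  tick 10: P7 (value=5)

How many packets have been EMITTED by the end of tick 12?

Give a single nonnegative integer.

Tick 1: [PARSE:P1(v=20,ok=F), VALIDATE:-, TRANSFORM:-, EMIT:-] out:-; in:P1
Tick 2: [PARSE:P2(v=4,ok=F), VALIDATE:P1(v=20,ok=F), TRANSFORM:-, EMIT:-] out:-; in:P2
Tick 3: [PARSE:P3(v=3,ok=F), VALIDATE:P2(v=4,ok=F), TRANSFORM:P1(v=0,ok=F), EMIT:-] out:-; in:P3
Tick 4: [PARSE:P4(v=4,ok=F), VALIDATE:P3(v=3,ok=T), TRANSFORM:P2(v=0,ok=F), EMIT:P1(v=0,ok=F)] out:-; in:P4
Tick 5: [PARSE:-, VALIDATE:P4(v=4,ok=F), TRANSFORM:P3(v=15,ok=T), EMIT:P2(v=0,ok=F)] out:P1(v=0); in:-
Tick 6: [PARSE:-, VALIDATE:-, TRANSFORM:P4(v=0,ok=F), EMIT:P3(v=15,ok=T)] out:P2(v=0); in:-
Tick 7: [PARSE:P5(v=2,ok=F), VALIDATE:-, TRANSFORM:-, EMIT:P4(v=0,ok=F)] out:P3(v=15); in:P5
Tick 8: [PARSE:-, VALIDATE:P5(v=2,ok=F), TRANSFORM:-, EMIT:-] out:P4(v=0); in:-
Tick 9: [PARSE:P6(v=1,ok=F), VALIDATE:-, TRANSFORM:P5(v=0,ok=F), EMIT:-] out:-; in:P6
Tick 10: [PARSE:P7(v=5,ok=F), VALIDATE:P6(v=1,ok=T), TRANSFORM:-, EMIT:P5(v=0,ok=F)] out:-; in:P7
Tick 11: [PARSE:-, VALIDATE:P7(v=5,ok=F), TRANSFORM:P6(v=5,ok=T), EMIT:-] out:P5(v=0); in:-
Tick 12: [PARSE:-, VALIDATE:-, TRANSFORM:P7(v=0,ok=F), EMIT:P6(v=5,ok=T)] out:-; in:-
Emitted by tick 12: ['P1', 'P2', 'P3', 'P4', 'P5']

Answer: 5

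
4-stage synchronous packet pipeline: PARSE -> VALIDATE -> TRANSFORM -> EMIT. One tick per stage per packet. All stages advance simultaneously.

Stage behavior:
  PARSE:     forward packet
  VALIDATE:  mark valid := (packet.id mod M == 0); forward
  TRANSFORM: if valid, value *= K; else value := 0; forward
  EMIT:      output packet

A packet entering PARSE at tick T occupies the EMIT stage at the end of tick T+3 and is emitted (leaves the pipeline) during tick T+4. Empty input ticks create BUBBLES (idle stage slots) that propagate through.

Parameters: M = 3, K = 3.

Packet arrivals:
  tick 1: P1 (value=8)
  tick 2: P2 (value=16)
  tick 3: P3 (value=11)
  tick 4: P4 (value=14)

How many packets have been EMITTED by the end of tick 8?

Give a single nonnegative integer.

Answer: 4

Derivation:
Tick 1: [PARSE:P1(v=8,ok=F), VALIDATE:-, TRANSFORM:-, EMIT:-] out:-; in:P1
Tick 2: [PARSE:P2(v=16,ok=F), VALIDATE:P1(v=8,ok=F), TRANSFORM:-, EMIT:-] out:-; in:P2
Tick 3: [PARSE:P3(v=11,ok=F), VALIDATE:P2(v=16,ok=F), TRANSFORM:P1(v=0,ok=F), EMIT:-] out:-; in:P3
Tick 4: [PARSE:P4(v=14,ok=F), VALIDATE:P3(v=11,ok=T), TRANSFORM:P2(v=0,ok=F), EMIT:P1(v=0,ok=F)] out:-; in:P4
Tick 5: [PARSE:-, VALIDATE:P4(v=14,ok=F), TRANSFORM:P3(v=33,ok=T), EMIT:P2(v=0,ok=F)] out:P1(v=0); in:-
Tick 6: [PARSE:-, VALIDATE:-, TRANSFORM:P4(v=0,ok=F), EMIT:P3(v=33,ok=T)] out:P2(v=0); in:-
Tick 7: [PARSE:-, VALIDATE:-, TRANSFORM:-, EMIT:P4(v=0,ok=F)] out:P3(v=33); in:-
Tick 8: [PARSE:-, VALIDATE:-, TRANSFORM:-, EMIT:-] out:P4(v=0); in:-
Emitted by tick 8: ['P1', 'P2', 'P3', 'P4']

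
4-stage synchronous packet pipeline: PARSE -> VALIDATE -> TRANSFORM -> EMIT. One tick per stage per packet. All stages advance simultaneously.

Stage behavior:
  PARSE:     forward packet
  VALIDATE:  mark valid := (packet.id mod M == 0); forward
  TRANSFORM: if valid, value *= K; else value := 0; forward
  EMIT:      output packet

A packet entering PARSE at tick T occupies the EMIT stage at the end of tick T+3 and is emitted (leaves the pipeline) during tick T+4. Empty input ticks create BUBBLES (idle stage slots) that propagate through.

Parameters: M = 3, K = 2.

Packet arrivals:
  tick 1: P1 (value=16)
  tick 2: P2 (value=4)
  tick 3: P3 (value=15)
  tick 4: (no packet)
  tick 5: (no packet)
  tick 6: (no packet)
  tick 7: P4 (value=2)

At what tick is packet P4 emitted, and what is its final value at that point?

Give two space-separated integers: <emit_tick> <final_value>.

Answer: 11 0

Derivation:
Tick 1: [PARSE:P1(v=16,ok=F), VALIDATE:-, TRANSFORM:-, EMIT:-] out:-; in:P1
Tick 2: [PARSE:P2(v=4,ok=F), VALIDATE:P1(v=16,ok=F), TRANSFORM:-, EMIT:-] out:-; in:P2
Tick 3: [PARSE:P3(v=15,ok=F), VALIDATE:P2(v=4,ok=F), TRANSFORM:P1(v=0,ok=F), EMIT:-] out:-; in:P3
Tick 4: [PARSE:-, VALIDATE:P3(v=15,ok=T), TRANSFORM:P2(v=0,ok=F), EMIT:P1(v=0,ok=F)] out:-; in:-
Tick 5: [PARSE:-, VALIDATE:-, TRANSFORM:P3(v=30,ok=T), EMIT:P2(v=0,ok=F)] out:P1(v=0); in:-
Tick 6: [PARSE:-, VALIDATE:-, TRANSFORM:-, EMIT:P3(v=30,ok=T)] out:P2(v=0); in:-
Tick 7: [PARSE:P4(v=2,ok=F), VALIDATE:-, TRANSFORM:-, EMIT:-] out:P3(v=30); in:P4
Tick 8: [PARSE:-, VALIDATE:P4(v=2,ok=F), TRANSFORM:-, EMIT:-] out:-; in:-
Tick 9: [PARSE:-, VALIDATE:-, TRANSFORM:P4(v=0,ok=F), EMIT:-] out:-; in:-
Tick 10: [PARSE:-, VALIDATE:-, TRANSFORM:-, EMIT:P4(v=0,ok=F)] out:-; in:-
Tick 11: [PARSE:-, VALIDATE:-, TRANSFORM:-, EMIT:-] out:P4(v=0); in:-
P4: arrives tick 7, valid=False (id=4, id%3=1), emit tick 11, final value 0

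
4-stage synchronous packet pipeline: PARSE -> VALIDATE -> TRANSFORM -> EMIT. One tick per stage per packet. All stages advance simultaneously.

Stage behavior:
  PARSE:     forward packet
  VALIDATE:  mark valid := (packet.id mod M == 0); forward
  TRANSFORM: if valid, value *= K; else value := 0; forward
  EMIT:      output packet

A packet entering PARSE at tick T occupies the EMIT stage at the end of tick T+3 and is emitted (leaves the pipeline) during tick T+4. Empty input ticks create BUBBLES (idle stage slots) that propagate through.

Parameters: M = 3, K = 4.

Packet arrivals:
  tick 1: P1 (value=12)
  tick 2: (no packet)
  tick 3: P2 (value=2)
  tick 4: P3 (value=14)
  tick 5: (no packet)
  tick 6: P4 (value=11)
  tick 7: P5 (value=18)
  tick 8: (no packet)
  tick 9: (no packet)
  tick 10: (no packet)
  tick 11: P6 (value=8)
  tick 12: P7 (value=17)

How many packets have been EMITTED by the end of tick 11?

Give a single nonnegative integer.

Answer: 5

Derivation:
Tick 1: [PARSE:P1(v=12,ok=F), VALIDATE:-, TRANSFORM:-, EMIT:-] out:-; in:P1
Tick 2: [PARSE:-, VALIDATE:P1(v=12,ok=F), TRANSFORM:-, EMIT:-] out:-; in:-
Tick 3: [PARSE:P2(v=2,ok=F), VALIDATE:-, TRANSFORM:P1(v=0,ok=F), EMIT:-] out:-; in:P2
Tick 4: [PARSE:P3(v=14,ok=F), VALIDATE:P2(v=2,ok=F), TRANSFORM:-, EMIT:P1(v=0,ok=F)] out:-; in:P3
Tick 5: [PARSE:-, VALIDATE:P3(v=14,ok=T), TRANSFORM:P2(v=0,ok=F), EMIT:-] out:P1(v=0); in:-
Tick 6: [PARSE:P4(v=11,ok=F), VALIDATE:-, TRANSFORM:P3(v=56,ok=T), EMIT:P2(v=0,ok=F)] out:-; in:P4
Tick 7: [PARSE:P5(v=18,ok=F), VALIDATE:P4(v=11,ok=F), TRANSFORM:-, EMIT:P3(v=56,ok=T)] out:P2(v=0); in:P5
Tick 8: [PARSE:-, VALIDATE:P5(v=18,ok=F), TRANSFORM:P4(v=0,ok=F), EMIT:-] out:P3(v=56); in:-
Tick 9: [PARSE:-, VALIDATE:-, TRANSFORM:P5(v=0,ok=F), EMIT:P4(v=0,ok=F)] out:-; in:-
Tick 10: [PARSE:-, VALIDATE:-, TRANSFORM:-, EMIT:P5(v=0,ok=F)] out:P4(v=0); in:-
Tick 11: [PARSE:P6(v=8,ok=F), VALIDATE:-, TRANSFORM:-, EMIT:-] out:P5(v=0); in:P6
Emitted by tick 11: ['P1', 'P2', 'P3', 'P4', 'P5']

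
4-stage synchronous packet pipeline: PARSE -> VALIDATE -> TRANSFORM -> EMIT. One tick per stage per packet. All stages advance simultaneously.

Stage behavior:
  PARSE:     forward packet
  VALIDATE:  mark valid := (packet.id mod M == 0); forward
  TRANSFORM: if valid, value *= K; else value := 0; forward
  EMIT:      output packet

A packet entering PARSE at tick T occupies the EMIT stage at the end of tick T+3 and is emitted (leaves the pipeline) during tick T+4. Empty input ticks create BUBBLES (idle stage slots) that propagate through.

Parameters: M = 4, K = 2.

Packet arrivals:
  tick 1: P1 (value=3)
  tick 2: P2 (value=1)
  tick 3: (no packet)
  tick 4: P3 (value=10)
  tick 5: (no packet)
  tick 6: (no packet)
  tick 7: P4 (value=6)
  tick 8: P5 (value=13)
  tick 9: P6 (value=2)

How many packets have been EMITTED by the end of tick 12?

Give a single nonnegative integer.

Tick 1: [PARSE:P1(v=3,ok=F), VALIDATE:-, TRANSFORM:-, EMIT:-] out:-; in:P1
Tick 2: [PARSE:P2(v=1,ok=F), VALIDATE:P1(v=3,ok=F), TRANSFORM:-, EMIT:-] out:-; in:P2
Tick 3: [PARSE:-, VALIDATE:P2(v=1,ok=F), TRANSFORM:P1(v=0,ok=F), EMIT:-] out:-; in:-
Tick 4: [PARSE:P3(v=10,ok=F), VALIDATE:-, TRANSFORM:P2(v=0,ok=F), EMIT:P1(v=0,ok=F)] out:-; in:P3
Tick 5: [PARSE:-, VALIDATE:P3(v=10,ok=F), TRANSFORM:-, EMIT:P2(v=0,ok=F)] out:P1(v=0); in:-
Tick 6: [PARSE:-, VALIDATE:-, TRANSFORM:P3(v=0,ok=F), EMIT:-] out:P2(v=0); in:-
Tick 7: [PARSE:P4(v=6,ok=F), VALIDATE:-, TRANSFORM:-, EMIT:P3(v=0,ok=F)] out:-; in:P4
Tick 8: [PARSE:P5(v=13,ok=F), VALIDATE:P4(v=6,ok=T), TRANSFORM:-, EMIT:-] out:P3(v=0); in:P5
Tick 9: [PARSE:P6(v=2,ok=F), VALIDATE:P5(v=13,ok=F), TRANSFORM:P4(v=12,ok=T), EMIT:-] out:-; in:P6
Tick 10: [PARSE:-, VALIDATE:P6(v=2,ok=F), TRANSFORM:P5(v=0,ok=F), EMIT:P4(v=12,ok=T)] out:-; in:-
Tick 11: [PARSE:-, VALIDATE:-, TRANSFORM:P6(v=0,ok=F), EMIT:P5(v=0,ok=F)] out:P4(v=12); in:-
Tick 12: [PARSE:-, VALIDATE:-, TRANSFORM:-, EMIT:P6(v=0,ok=F)] out:P5(v=0); in:-
Emitted by tick 12: ['P1', 'P2', 'P3', 'P4', 'P5']

Answer: 5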